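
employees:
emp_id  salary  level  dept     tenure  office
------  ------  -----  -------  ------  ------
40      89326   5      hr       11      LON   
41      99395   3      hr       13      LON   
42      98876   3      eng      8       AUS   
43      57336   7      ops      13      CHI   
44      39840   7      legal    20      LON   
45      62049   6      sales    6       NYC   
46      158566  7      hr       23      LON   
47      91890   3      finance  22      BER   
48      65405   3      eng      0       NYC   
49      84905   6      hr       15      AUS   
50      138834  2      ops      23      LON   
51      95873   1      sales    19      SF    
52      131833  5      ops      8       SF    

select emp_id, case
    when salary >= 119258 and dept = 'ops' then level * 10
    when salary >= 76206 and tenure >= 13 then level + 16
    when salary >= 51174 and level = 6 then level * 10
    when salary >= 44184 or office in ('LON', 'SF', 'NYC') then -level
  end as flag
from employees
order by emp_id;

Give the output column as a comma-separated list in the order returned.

-5, 19, -3, -7, -7, 60, 23, 19, -3, 22, 20, 17, 50

emp_id=40: salary >= 44184 or office in ('LON', 'SF', 'NYC') → -5
emp_id=41: salary >= 76206 and tenure >= 13 → 19
emp_id=42: salary >= 44184 or office in ('LON', 'SF', 'NYC') → -3
emp_id=43: salary >= 44184 or office in ('LON', 'SF', 'NYC') → -7
emp_id=44: salary >= 44184 or office in ('LON', 'SF', 'NYC') → -7
emp_id=45: salary >= 51174 and level = 6 → 60
emp_id=46: salary >= 76206 and tenure >= 13 → 23
emp_id=47: salary >= 76206 and tenure >= 13 → 19
emp_id=48: salary >= 44184 or office in ('LON', 'SF', 'NYC') → -3
emp_id=49: salary >= 76206 and tenure >= 13 → 22
emp_id=50: salary >= 119258 and dept = 'ops' → 20
emp_id=51: salary >= 76206 and tenure >= 13 → 17
emp_id=52: salary >= 119258 and dept = 'ops' → 50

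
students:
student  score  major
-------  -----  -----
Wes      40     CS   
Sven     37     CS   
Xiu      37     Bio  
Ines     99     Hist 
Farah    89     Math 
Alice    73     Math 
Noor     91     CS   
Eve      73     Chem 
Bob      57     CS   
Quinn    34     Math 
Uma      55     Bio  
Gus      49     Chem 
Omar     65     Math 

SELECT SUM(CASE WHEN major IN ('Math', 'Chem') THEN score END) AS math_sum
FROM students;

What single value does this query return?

383

student=Wes: ✗
student=Sven: ✗
student=Xiu: ✗
student=Ines: ✗
student=Farah: ✓ → 89
student=Alice: ✓ → 73
student=Noor: ✗
student=Eve: ✓ → 73
student=Bob: ✗
student=Quinn: ✓ → 34
student=Uma: ✗
student=Gus: ✓ → 49
student=Omar: ✓ → 65
math_sum = 89 + 73 + 73 + 34 + 49 + 65 = 383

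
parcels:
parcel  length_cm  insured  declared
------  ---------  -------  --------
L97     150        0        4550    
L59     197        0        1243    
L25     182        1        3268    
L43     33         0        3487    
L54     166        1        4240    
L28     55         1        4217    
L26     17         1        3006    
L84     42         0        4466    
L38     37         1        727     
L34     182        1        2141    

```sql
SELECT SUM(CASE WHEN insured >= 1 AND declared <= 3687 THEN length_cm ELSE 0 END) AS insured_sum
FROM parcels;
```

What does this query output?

parcel=L97: ✗
parcel=L59: ✗
parcel=L25: ✓ → 182
parcel=L43: ✗
parcel=L54: ✗
parcel=L28: ✗
parcel=L26: ✓ → 17
parcel=L84: ✗
parcel=L38: ✓ → 37
parcel=L34: ✓ → 182
insured_sum = 182 + 17 + 37 + 182 = 418

418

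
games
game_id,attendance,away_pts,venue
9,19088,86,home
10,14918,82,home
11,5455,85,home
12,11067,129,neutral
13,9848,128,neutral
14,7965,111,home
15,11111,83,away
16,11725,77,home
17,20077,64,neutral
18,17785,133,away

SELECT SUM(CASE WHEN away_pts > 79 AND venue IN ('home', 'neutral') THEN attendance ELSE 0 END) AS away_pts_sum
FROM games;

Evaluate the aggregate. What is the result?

68341

game_id=9: ✓ → 19088
game_id=10: ✓ → 14918
game_id=11: ✓ → 5455
game_id=12: ✓ → 11067
game_id=13: ✓ → 9848
game_id=14: ✓ → 7965
game_id=15: ✗
game_id=16: ✗
game_id=17: ✗
game_id=18: ✗
away_pts_sum = 19088 + 14918 + 5455 + 11067 + 9848 + 7965 = 68341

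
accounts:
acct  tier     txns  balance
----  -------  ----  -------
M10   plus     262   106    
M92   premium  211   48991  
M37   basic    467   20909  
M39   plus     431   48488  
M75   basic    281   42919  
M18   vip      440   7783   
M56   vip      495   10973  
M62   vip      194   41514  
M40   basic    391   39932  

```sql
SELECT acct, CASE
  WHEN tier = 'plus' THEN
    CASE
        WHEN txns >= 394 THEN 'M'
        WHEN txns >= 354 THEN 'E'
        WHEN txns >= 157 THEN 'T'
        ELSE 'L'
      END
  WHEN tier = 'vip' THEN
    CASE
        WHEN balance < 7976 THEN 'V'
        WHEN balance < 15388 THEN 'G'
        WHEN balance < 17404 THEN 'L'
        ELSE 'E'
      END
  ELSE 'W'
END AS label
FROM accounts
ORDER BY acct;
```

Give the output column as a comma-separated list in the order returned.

acct=M10: tier='plus' → inner[txns >= 157] → T
acct=M18: tier='vip' → inner[balance < 7976] → V
acct=M37: tier='basic' → outer ELSE → W
acct=M39: tier='plus' → inner[txns >= 394] → M
acct=M40: tier='basic' → outer ELSE → W
acct=M56: tier='vip' → inner[balance < 15388] → G
acct=M62: tier='vip' → inner[ELSE] → E
acct=M75: tier='basic' → outer ELSE → W
acct=M92: tier='premium' → outer ELSE → W

T, V, W, M, W, G, E, W, W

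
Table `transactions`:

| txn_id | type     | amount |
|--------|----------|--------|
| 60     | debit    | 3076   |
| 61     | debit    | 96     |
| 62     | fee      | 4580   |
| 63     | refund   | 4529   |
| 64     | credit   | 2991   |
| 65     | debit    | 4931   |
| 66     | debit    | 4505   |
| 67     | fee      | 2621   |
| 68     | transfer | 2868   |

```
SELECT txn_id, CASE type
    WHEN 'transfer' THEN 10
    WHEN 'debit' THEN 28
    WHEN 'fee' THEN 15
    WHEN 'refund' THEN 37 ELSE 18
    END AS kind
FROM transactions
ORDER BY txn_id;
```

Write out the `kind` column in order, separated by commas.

28, 28, 15, 37, 18, 28, 28, 15, 10

txn_id=60: type='debit' → 28
txn_id=61: type='debit' → 28
txn_id=62: type='fee' → 15
txn_id=63: type='refund' → 37
txn_id=64: ELSE → 18
txn_id=65: type='debit' → 28
txn_id=66: type='debit' → 28
txn_id=67: type='fee' → 15
txn_id=68: type='transfer' → 10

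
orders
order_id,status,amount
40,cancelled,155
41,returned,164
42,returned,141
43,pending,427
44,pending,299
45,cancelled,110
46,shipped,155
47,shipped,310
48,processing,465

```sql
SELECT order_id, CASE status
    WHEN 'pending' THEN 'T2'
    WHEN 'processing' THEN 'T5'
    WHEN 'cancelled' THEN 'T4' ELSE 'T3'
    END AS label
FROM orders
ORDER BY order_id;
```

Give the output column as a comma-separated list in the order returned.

order_id=40: status='cancelled' → T4
order_id=41: ELSE → T3
order_id=42: ELSE → T3
order_id=43: status='pending' → T2
order_id=44: status='pending' → T2
order_id=45: status='cancelled' → T4
order_id=46: ELSE → T3
order_id=47: ELSE → T3
order_id=48: status='processing' → T5

T4, T3, T3, T2, T2, T4, T3, T3, T5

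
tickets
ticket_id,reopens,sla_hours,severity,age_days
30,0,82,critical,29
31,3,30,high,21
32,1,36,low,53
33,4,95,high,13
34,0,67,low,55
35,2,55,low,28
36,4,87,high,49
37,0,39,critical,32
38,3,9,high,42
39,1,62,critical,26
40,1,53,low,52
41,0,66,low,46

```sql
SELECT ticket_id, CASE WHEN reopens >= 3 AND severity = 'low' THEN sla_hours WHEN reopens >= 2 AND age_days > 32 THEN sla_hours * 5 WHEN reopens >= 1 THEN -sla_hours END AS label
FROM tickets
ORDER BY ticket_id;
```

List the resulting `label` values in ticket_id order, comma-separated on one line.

ticket_id=30: (no match → NULL) → NULL
ticket_id=31: reopens >= 1 → -30
ticket_id=32: reopens >= 1 → -36
ticket_id=33: reopens >= 1 → -95
ticket_id=34: (no match → NULL) → NULL
ticket_id=35: reopens >= 1 → -55
ticket_id=36: reopens >= 2 AND age_days > 32 → 435
ticket_id=37: (no match → NULL) → NULL
ticket_id=38: reopens >= 2 AND age_days > 32 → 45
ticket_id=39: reopens >= 1 → -62
ticket_id=40: reopens >= 1 → -53
ticket_id=41: (no match → NULL) → NULL

NULL, -30, -36, -95, NULL, -55, 435, NULL, 45, -62, -53, NULL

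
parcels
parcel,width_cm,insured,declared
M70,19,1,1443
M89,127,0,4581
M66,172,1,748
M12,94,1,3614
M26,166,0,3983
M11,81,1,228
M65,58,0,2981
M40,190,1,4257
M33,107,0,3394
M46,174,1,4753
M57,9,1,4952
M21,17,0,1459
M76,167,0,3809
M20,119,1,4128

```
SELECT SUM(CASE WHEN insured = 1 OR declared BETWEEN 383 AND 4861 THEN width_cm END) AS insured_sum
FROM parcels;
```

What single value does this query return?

1500

parcel=M70: ✓ → 19
parcel=M89: ✓ → 127
parcel=M66: ✓ → 172
parcel=M12: ✓ → 94
parcel=M26: ✓ → 166
parcel=M11: ✓ → 81
parcel=M65: ✓ → 58
parcel=M40: ✓ → 190
parcel=M33: ✓ → 107
parcel=M46: ✓ → 174
parcel=M57: ✓ → 9
parcel=M21: ✓ → 17
parcel=M76: ✓ → 167
parcel=M20: ✓ → 119
insured_sum = 19 + 127 + 172 + 94 + 166 + 81 + 58 + 190 + 107 + 174 + 9 + 17 + 167 + 119 = 1500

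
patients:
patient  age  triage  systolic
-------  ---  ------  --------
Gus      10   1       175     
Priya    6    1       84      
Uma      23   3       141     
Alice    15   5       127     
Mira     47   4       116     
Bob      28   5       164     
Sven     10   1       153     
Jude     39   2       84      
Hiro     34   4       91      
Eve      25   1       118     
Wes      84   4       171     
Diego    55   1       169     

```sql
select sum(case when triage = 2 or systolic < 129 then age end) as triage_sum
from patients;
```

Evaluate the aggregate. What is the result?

166

patient=Gus: ✗
patient=Priya: ✓ → 6
patient=Uma: ✗
patient=Alice: ✓ → 15
patient=Mira: ✓ → 47
patient=Bob: ✗
patient=Sven: ✗
patient=Jude: ✓ → 39
patient=Hiro: ✓ → 34
patient=Eve: ✓ → 25
patient=Wes: ✗
patient=Diego: ✗
triage_sum = 6 + 15 + 47 + 39 + 34 + 25 = 166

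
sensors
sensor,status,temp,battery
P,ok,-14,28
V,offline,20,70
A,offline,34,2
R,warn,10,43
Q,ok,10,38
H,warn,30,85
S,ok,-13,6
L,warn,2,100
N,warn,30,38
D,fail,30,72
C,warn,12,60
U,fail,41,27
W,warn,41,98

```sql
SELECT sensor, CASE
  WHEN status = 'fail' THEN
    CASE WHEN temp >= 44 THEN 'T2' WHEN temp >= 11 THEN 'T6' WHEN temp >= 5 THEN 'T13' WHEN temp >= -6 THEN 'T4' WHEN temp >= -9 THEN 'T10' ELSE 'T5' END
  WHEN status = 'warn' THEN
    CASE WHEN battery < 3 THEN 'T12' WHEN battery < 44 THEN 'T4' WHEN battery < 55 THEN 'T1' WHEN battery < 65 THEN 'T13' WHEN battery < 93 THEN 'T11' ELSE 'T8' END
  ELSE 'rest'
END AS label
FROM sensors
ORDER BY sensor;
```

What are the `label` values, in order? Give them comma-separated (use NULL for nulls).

sensor=A: status='offline' → outer ELSE → rest
sensor=C: status='warn' → inner[battery < 65] → T13
sensor=D: status='fail' → inner[temp >= 11] → T6
sensor=H: status='warn' → inner[battery < 93] → T11
sensor=L: status='warn' → inner[ELSE] → T8
sensor=N: status='warn' → inner[battery < 44] → T4
sensor=P: status='ok' → outer ELSE → rest
sensor=Q: status='ok' → outer ELSE → rest
sensor=R: status='warn' → inner[battery < 44] → T4
sensor=S: status='ok' → outer ELSE → rest
sensor=U: status='fail' → inner[temp >= 11] → T6
sensor=V: status='offline' → outer ELSE → rest
sensor=W: status='warn' → inner[ELSE] → T8

rest, T13, T6, T11, T8, T4, rest, rest, T4, rest, T6, rest, T8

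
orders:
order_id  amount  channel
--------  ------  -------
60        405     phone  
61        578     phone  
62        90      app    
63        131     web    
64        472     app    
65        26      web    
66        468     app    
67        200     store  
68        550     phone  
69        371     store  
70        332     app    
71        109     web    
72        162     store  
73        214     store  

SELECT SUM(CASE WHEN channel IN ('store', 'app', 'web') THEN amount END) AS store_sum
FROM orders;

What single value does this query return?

2575

order_id=60: ✗
order_id=61: ✗
order_id=62: ✓ → 90
order_id=63: ✓ → 131
order_id=64: ✓ → 472
order_id=65: ✓ → 26
order_id=66: ✓ → 468
order_id=67: ✓ → 200
order_id=68: ✗
order_id=69: ✓ → 371
order_id=70: ✓ → 332
order_id=71: ✓ → 109
order_id=72: ✓ → 162
order_id=73: ✓ → 214
store_sum = 90 + 131 + 472 + 26 + 468 + 200 + 371 + 332 + 109 + 162 + 214 = 2575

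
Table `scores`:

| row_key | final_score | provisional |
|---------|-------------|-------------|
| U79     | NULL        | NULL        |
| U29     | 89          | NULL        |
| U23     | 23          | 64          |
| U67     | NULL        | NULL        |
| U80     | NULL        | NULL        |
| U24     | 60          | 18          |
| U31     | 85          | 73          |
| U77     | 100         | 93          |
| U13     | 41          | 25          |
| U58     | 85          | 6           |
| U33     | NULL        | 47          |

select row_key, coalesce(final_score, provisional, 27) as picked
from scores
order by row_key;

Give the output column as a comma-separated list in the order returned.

row_key=U13: final_score=41 → 41
row_key=U23: final_score=23 → 23
row_key=U24: final_score=60 → 60
row_key=U29: final_score=89 → 89
row_key=U31: final_score=85 → 85
row_key=U33: final_score=NULL, provisional=47 → 47
row_key=U58: final_score=85 → 85
row_key=U67: final_score=NULL, provisional=NULL, → literal 27 → 27
row_key=U77: final_score=100 → 100
row_key=U79: final_score=NULL, provisional=NULL, → literal 27 → 27
row_key=U80: final_score=NULL, provisional=NULL, → literal 27 → 27

41, 23, 60, 89, 85, 47, 85, 27, 100, 27, 27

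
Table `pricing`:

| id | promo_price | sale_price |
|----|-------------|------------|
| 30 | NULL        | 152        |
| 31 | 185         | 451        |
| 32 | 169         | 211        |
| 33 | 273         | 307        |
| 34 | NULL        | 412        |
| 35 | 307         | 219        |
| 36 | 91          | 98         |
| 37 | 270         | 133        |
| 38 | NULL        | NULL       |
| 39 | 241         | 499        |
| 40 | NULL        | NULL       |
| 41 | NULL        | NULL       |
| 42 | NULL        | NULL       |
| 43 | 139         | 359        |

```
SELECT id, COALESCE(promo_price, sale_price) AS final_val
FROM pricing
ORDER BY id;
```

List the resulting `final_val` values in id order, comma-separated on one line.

152, 185, 169, 273, 412, 307, 91, 270, NULL, 241, NULL, NULL, NULL, 139

id=30: promo_price=NULL, sale_price=152 → 152
id=31: promo_price=185 → 185
id=32: promo_price=169 → 169
id=33: promo_price=273 → 273
id=34: promo_price=NULL, sale_price=412 → 412
id=35: promo_price=307 → 307
id=36: promo_price=91 → 91
id=37: promo_price=270 → 270
id=38: promo_price=NULL, sale_price=NULL (all NULL) → NULL
id=39: promo_price=241 → 241
id=40: promo_price=NULL, sale_price=NULL (all NULL) → NULL
id=41: promo_price=NULL, sale_price=NULL (all NULL) → NULL
id=42: promo_price=NULL, sale_price=NULL (all NULL) → NULL
id=43: promo_price=139 → 139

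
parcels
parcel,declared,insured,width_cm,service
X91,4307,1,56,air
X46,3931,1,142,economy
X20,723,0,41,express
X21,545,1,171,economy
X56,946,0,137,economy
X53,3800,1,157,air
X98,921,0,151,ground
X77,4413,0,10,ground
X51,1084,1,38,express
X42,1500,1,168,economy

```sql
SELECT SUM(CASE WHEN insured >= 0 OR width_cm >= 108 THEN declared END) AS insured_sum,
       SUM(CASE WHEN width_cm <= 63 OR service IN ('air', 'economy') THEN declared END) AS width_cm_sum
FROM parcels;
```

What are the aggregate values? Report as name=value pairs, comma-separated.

[insured_sum: insured >= 0 OR width_cm >= 108]
parcel=X91: ✓ → 4307
parcel=X46: ✓ → 3931
parcel=X20: ✓ → 723
parcel=X21: ✓ → 545
parcel=X56: ✓ → 946
parcel=X53: ✓ → 3800
parcel=X98: ✓ → 921
parcel=X77: ✓ → 4413
parcel=X51: ✓ → 1084
parcel=X42: ✓ → 1500
insured_sum = 4307 + 3931 + 723 + 545 + 946 + 3800 + 921 + 4413 + 1084 + 1500 = 22170
—
[width_cm_sum: width_cm <= 63 OR service IN ('air', 'economy')]
parcel=X91: ✓ → 4307
parcel=X46: ✓ → 3931
parcel=X20: ✓ → 723
parcel=X21: ✓ → 545
parcel=X56: ✓ → 946
parcel=X53: ✓ → 3800
parcel=X98: ✗
parcel=X77: ✓ → 4413
parcel=X51: ✓ → 1084
parcel=X42: ✓ → 1500
width_cm_sum = 4307 + 3931 + 723 + 545 + 946 + 3800 + 4413 + 1084 + 1500 = 21249

insured_sum=22170, width_cm_sum=21249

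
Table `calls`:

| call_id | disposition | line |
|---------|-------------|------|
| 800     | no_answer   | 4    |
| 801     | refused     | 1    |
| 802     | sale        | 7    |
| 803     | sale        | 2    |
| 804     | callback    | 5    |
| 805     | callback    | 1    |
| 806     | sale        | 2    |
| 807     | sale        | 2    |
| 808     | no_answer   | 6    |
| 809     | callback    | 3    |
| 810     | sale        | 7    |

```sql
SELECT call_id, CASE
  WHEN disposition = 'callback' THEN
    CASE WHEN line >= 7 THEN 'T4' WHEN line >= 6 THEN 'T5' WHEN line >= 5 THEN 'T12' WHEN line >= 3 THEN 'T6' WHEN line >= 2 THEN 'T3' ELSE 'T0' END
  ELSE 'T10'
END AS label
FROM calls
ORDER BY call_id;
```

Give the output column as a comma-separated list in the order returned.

T10, T10, T10, T10, T12, T0, T10, T10, T10, T6, T10

call_id=800: disposition='no_answer' → outer ELSE → T10
call_id=801: disposition='refused' → outer ELSE → T10
call_id=802: disposition='sale' → outer ELSE → T10
call_id=803: disposition='sale' → outer ELSE → T10
call_id=804: disposition='callback' → inner[line >= 5] → T12
call_id=805: disposition='callback' → inner[ELSE] → T0
call_id=806: disposition='sale' → outer ELSE → T10
call_id=807: disposition='sale' → outer ELSE → T10
call_id=808: disposition='no_answer' → outer ELSE → T10
call_id=809: disposition='callback' → inner[line >= 3] → T6
call_id=810: disposition='sale' → outer ELSE → T10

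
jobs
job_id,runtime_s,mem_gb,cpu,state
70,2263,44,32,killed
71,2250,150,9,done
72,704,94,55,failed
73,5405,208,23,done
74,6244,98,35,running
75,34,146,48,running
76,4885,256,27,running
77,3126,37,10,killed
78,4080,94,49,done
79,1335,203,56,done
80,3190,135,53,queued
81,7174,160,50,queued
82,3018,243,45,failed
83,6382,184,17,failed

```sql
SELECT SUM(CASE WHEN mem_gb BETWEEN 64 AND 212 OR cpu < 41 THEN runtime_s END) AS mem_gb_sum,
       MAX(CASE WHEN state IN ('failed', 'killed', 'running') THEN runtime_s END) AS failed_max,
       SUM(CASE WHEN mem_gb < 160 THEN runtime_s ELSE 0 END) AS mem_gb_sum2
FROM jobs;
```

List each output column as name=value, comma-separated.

mem_gb_sum=47072, failed_max=6382, mem_gb_sum2=21891

[mem_gb_sum: mem_gb BETWEEN 64 AND 212 OR cpu < 41]
job_id=70: ✓ → 2263
job_id=71: ✓ → 2250
job_id=72: ✓ → 704
job_id=73: ✓ → 5405
job_id=74: ✓ → 6244
job_id=75: ✓ → 34
job_id=76: ✓ → 4885
job_id=77: ✓ → 3126
job_id=78: ✓ → 4080
job_id=79: ✓ → 1335
job_id=80: ✓ → 3190
job_id=81: ✓ → 7174
job_id=82: ✗
job_id=83: ✓ → 6382
mem_gb_sum = 2263 + 2250 + 704 + 5405 + 6244 + 34 + 4885 + 3126 + 4080 + 1335 + 3190 + 7174 + 6382 = 47072
—
[failed_max: state IN ('failed', 'killed', 'running')]
job_id=70: ✓ → 2263
job_id=71: ✗
job_id=72: ✓ → 704
job_id=73: ✗
job_id=74: ✓ → 6244
job_id=75: ✓ → 34
job_id=76: ✓ → 4885
job_id=77: ✓ → 3126
job_id=78: ✗
job_id=79: ✗
job_id=80: ✗
job_id=81: ✗
job_id=82: ✓ → 3018
job_id=83: ✓ → 6382
failed_max = MAX(2263, 704, 6244, 34, 4885, 3126, 3018, 6382) = 6382
—
[mem_gb_sum2: mem_gb < 160]
job_id=70: ✓ → 2263
job_id=71: ✓ → 2250
job_id=72: ✓ → 704
job_id=73: ✗
job_id=74: ✓ → 6244
job_id=75: ✓ → 34
job_id=76: ✗
job_id=77: ✓ → 3126
job_id=78: ✓ → 4080
job_id=79: ✗
job_id=80: ✓ → 3190
job_id=81: ✗
job_id=82: ✗
job_id=83: ✗
mem_gb_sum2 = 2263 + 2250 + 704 + 6244 + 34 + 3126 + 4080 + 3190 = 21891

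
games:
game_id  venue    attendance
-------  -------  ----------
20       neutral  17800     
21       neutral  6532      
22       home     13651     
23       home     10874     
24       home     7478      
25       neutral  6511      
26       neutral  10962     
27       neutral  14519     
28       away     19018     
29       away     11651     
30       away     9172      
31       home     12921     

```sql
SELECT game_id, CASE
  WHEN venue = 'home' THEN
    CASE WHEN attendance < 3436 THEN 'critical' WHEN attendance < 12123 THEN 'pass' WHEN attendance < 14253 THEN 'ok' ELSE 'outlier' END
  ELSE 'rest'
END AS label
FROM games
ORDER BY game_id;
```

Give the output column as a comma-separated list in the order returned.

rest, rest, ok, pass, pass, rest, rest, rest, rest, rest, rest, ok

game_id=20: venue='neutral' → outer ELSE → rest
game_id=21: venue='neutral' → outer ELSE → rest
game_id=22: venue='home' → inner[attendance < 14253] → ok
game_id=23: venue='home' → inner[attendance < 12123] → pass
game_id=24: venue='home' → inner[attendance < 12123] → pass
game_id=25: venue='neutral' → outer ELSE → rest
game_id=26: venue='neutral' → outer ELSE → rest
game_id=27: venue='neutral' → outer ELSE → rest
game_id=28: venue='away' → outer ELSE → rest
game_id=29: venue='away' → outer ELSE → rest
game_id=30: venue='away' → outer ELSE → rest
game_id=31: venue='home' → inner[attendance < 14253] → ok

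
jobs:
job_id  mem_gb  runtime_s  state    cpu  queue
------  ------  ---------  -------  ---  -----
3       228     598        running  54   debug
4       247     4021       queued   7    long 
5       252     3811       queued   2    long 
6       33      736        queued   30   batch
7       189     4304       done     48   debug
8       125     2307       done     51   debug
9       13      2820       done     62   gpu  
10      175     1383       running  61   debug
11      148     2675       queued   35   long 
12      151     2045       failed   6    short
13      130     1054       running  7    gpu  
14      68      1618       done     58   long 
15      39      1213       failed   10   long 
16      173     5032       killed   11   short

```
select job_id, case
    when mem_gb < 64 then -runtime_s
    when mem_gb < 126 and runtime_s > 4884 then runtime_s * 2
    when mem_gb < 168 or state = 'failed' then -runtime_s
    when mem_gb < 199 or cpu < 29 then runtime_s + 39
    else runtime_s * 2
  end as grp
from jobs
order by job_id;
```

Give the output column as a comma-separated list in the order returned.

1196, 4060, 3850, -736, 4343, -2307, -2820, 1422, -2675, -2045, -1054, -1618, -1213, 5071

job_id=3: ELSE → 1196
job_id=4: mem_gb < 199 or cpu < 29 → 4060
job_id=5: mem_gb < 199 or cpu < 29 → 3850
job_id=6: mem_gb < 64 → -736
job_id=7: mem_gb < 199 or cpu < 29 → 4343
job_id=8: mem_gb < 168 or state = 'failed' → -2307
job_id=9: mem_gb < 64 → -2820
job_id=10: mem_gb < 199 or cpu < 29 → 1422
job_id=11: mem_gb < 168 or state = 'failed' → -2675
job_id=12: mem_gb < 168 or state = 'failed' → -2045
job_id=13: mem_gb < 168 or state = 'failed' → -1054
job_id=14: mem_gb < 168 or state = 'failed' → -1618
job_id=15: mem_gb < 64 → -1213
job_id=16: mem_gb < 199 or cpu < 29 → 5071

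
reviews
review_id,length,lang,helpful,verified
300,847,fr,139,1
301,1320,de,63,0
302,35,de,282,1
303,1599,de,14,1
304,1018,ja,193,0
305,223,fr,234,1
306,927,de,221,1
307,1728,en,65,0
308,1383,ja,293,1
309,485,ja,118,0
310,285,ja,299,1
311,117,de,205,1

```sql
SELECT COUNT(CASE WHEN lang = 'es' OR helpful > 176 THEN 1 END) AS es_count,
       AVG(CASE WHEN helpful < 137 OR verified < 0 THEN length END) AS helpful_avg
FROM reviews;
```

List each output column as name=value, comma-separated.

es_count=7, helpful_avg=1283

[es_count: lang = 'es' OR helpful > 176]
review_id=300: ✗
review_id=301: ✗
review_id=302: ✓ → 1
review_id=303: ✗
review_id=304: ✓ → 1
review_id=305: ✓ → 1
review_id=306: ✓ → 1
review_id=307: ✗
review_id=308: ✓ → 1
review_id=309: ✗
review_id=310: ✓ → 1
review_id=311: ✓ → 1
es_count = COUNT(1, 1, 1, 1, 1, 1, 1) = 7
—
[helpful_avg: helpful < 137 OR verified < 0]
review_id=300: ✗
review_id=301: ✓ → 1320
review_id=302: ✗
review_id=303: ✓ → 1599
review_id=304: ✗
review_id=305: ✗
review_id=306: ✗
review_id=307: ✓ → 1728
review_id=308: ✗
review_id=309: ✓ → 485
review_id=310: ✗
review_id=311: ✗
helpful_avg = (1320 + 1599 + 1728 + 485) / 4 = 1283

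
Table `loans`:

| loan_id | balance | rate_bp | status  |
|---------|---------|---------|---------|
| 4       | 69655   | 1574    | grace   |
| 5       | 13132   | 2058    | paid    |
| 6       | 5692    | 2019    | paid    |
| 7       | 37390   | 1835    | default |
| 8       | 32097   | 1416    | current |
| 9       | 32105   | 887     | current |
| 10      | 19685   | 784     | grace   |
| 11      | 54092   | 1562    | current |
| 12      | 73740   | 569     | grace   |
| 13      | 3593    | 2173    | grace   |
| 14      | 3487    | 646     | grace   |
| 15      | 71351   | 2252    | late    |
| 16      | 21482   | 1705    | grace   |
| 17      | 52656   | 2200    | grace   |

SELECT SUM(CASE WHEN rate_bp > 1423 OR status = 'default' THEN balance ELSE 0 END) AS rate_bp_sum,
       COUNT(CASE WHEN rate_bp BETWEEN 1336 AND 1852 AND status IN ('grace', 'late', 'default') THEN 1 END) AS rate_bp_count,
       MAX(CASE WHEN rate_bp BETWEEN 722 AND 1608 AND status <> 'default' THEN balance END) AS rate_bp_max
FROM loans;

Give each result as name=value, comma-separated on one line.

[rate_bp_sum: rate_bp > 1423 OR status = 'default']
loan_id=4: ✓ → 69655
loan_id=5: ✓ → 13132
loan_id=6: ✓ → 5692
loan_id=7: ✓ → 37390
loan_id=8: ✗
loan_id=9: ✗
loan_id=10: ✗
loan_id=11: ✓ → 54092
loan_id=12: ✗
loan_id=13: ✓ → 3593
loan_id=14: ✗
loan_id=15: ✓ → 71351
loan_id=16: ✓ → 21482
loan_id=17: ✓ → 52656
rate_bp_sum = 69655 + 13132 + 5692 + 37390 + 54092 + 3593 + 71351 + 21482 + 52656 = 329043
—
[rate_bp_count: rate_bp BETWEEN 1336 AND 1852 AND status IN ('grace', 'late', 'default')]
loan_id=4: ✓ → 1
loan_id=5: ✗
loan_id=6: ✗
loan_id=7: ✓ → 1
loan_id=8: ✗
loan_id=9: ✗
loan_id=10: ✗
loan_id=11: ✗
loan_id=12: ✗
loan_id=13: ✗
loan_id=14: ✗
loan_id=15: ✗
loan_id=16: ✓ → 1
loan_id=17: ✗
rate_bp_count = COUNT(1, 1, 1) = 3
—
[rate_bp_max: rate_bp BETWEEN 722 AND 1608 AND status <> 'default']
loan_id=4: ✓ → 69655
loan_id=5: ✗
loan_id=6: ✗
loan_id=7: ✗
loan_id=8: ✓ → 32097
loan_id=9: ✓ → 32105
loan_id=10: ✓ → 19685
loan_id=11: ✓ → 54092
loan_id=12: ✗
loan_id=13: ✗
loan_id=14: ✗
loan_id=15: ✗
loan_id=16: ✗
loan_id=17: ✗
rate_bp_max = MAX(69655, 32097, 32105, 19685, 54092) = 69655

rate_bp_sum=329043, rate_bp_count=3, rate_bp_max=69655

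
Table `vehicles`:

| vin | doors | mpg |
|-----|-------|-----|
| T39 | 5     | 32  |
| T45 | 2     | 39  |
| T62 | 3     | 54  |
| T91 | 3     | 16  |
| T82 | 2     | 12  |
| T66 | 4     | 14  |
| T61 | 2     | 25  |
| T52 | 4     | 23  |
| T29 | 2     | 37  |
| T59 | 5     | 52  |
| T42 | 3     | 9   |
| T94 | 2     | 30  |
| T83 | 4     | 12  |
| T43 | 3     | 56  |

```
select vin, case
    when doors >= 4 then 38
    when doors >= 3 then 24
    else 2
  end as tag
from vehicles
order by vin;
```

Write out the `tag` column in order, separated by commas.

2, 38, 24, 24, 2, 38, 38, 2, 24, 38, 2, 38, 24, 2

vin=T29: ELSE → 2
vin=T39: doors >= 4 → 38
vin=T42: doors >= 3 → 24
vin=T43: doors >= 3 → 24
vin=T45: ELSE → 2
vin=T52: doors >= 4 → 38
vin=T59: doors >= 4 → 38
vin=T61: ELSE → 2
vin=T62: doors >= 3 → 24
vin=T66: doors >= 4 → 38
vin=T82: ELSE → 2
vin=T83: doors >= 4 → 38
vin=T91: doors >= 3 → 24
vin=T94: ELSE → 2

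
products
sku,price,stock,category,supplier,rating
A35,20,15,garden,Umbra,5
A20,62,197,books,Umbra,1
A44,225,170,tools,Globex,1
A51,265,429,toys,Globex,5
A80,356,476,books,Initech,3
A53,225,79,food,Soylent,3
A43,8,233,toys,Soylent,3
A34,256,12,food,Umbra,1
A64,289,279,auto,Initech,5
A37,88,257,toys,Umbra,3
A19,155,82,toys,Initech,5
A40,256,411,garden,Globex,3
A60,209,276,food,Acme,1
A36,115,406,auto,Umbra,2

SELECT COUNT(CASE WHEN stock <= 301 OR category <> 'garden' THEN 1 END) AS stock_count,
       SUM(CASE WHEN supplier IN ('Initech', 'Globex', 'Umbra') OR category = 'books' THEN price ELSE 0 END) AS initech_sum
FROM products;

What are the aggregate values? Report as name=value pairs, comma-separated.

stock_count=13, initech_sum=2087

[stock_count: stock <= 301 OR category <> 'garden']
sku=A35: ✓ → 1
sku=A20: ✓ → 1
sku=A44: ✓ → 1
sku=A51: ✓ → 1
sku=A80: ✓ → 1
sku=A53: ✓ → 1
sku=A43: ✓ → 1
sku=A34: ✓ → 1
sku=A64: ✓ → 1
sku=A37: ✓ → 1
sku=A19: ✓ → 1
sku=A40: ✗
sku=A60: ✓ → 1
sku=A36: ✓ → 1
stock_count = COUNT(1, 1, 1, 1, 1, 1, 1, 1, 1, 1, 1, 1, 1) = 13
—
[initech_sum: supplier IN ('Initech', 'Globex', 'Umbra') OR category = 'books']
sku=A35: ✓ → 20
sku=A20: ✓ → 62
sku=A44: ✓ → 225
sku=A51: ✓ → 265
sku=A80: ✓ → 356
sku=A53: ✗
sku=A43: ✗
sku=A34: ✓ → 256
sku=A64: ✓ → 289
sku=A37: ✓ → 88
sku=A19: ✓ → 155
sku=A40: ✓ → 256
sku=A60: ✗
sku=A36: ✓ → 115
initech_sum = 20 + 62 + 225 + 265 + 356 + 256 + 289 + 88 + 155 + 256 + 115 = 2087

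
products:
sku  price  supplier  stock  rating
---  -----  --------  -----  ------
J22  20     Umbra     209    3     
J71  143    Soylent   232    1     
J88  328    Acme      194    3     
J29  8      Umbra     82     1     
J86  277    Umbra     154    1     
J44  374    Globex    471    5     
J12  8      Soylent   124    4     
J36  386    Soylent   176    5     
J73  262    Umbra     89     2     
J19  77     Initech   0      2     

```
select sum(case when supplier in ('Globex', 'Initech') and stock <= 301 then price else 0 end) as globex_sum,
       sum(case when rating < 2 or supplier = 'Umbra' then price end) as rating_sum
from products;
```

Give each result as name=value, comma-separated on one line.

globex_sum=77, rating_sum=710

[globex_sum: supplier in ('Globex', 'Initech') and stock <= 301]
sku=J22: ✗
sku=J71: ✗
sku=J88: ✗
sku=J29: ✗
sku=J86: ✗
sku=J44: ✗
sku=J12: ✗
sku=J36: ✗
sku=J73: ✗
sku=J19: ✓ → 77
globex_sum = 77
—
[rating_sum: rating < 2 or supplier = 'Umbra']
sku=J22: ✓ → 20
sku=J71: ✓ → 143
sku=J88: ✗
sku=J29: ✓ → 8
sku=J86: ✓ → 277
sku=J44: ✗
sku=J12: ✗
sku=J36: ✗
sku=J73: ✓ → 262
sku=J19: ✗
rating_sum = 20 + 143 + 8 + 277 + 262 = 710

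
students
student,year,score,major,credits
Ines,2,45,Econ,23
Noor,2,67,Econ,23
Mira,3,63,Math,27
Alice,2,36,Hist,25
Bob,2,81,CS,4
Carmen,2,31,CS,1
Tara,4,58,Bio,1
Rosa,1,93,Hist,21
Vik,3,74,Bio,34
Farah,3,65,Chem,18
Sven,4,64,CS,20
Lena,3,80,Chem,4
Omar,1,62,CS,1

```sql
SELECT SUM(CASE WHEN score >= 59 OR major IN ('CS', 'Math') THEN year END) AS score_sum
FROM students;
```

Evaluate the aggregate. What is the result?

24

student=Ines: ✗
student=Noor: ✓ → 2
student=Mira: ✓ → 3
student=Alice: ✗
student=Bob: ✓ → 2
student=Carmen: ✓ → 2
student=Tara: ✗
student=Rosa: ✓ → 1
student=Vik: ✓ → 3
student=Farah: ✓ → 3
student=Sven: ✓ → 4
student=Lena: ✓ → 3
student=Omar: ✓ → 1
score_sum = 2 + 3 + 2 + 2 + 1 + 3 + 3 + 4 + 3 + 1 = 24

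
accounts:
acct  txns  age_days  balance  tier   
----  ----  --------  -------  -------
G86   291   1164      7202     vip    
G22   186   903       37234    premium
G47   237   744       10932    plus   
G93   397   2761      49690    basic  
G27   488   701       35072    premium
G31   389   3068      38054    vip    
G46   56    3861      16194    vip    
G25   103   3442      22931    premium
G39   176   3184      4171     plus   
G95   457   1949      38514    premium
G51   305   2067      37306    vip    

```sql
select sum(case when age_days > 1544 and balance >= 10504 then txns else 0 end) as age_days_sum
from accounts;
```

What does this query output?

acct=G86: ✗
acct=G22: ✗
acct=G47: ✗
acct=G93: ✓ → 397
acct=G27: ✗
acct=G31: ✓ → 389
acct=G46: ✓ → 56
acct=G25: ✓ → 103
acct=G39: ✗
acct=G95: ✓ → 457
acct=G51: ✓ → 305
age_days_sum = 397 + 389 + 56 + 103 + 457 + 305 = 1707

1707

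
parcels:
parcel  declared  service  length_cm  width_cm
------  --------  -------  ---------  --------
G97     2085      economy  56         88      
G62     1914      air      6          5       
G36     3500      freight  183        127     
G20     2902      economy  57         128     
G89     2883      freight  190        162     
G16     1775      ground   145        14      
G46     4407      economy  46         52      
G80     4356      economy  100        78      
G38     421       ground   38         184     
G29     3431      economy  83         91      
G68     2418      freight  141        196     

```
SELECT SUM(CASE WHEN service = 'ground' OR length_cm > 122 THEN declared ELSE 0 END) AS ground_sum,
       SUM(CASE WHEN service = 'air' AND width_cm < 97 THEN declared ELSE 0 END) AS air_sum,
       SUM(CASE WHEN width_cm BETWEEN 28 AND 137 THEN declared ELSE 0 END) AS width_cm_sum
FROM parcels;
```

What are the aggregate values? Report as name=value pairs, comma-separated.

[ground_sum: service = 'ground' OR length_cm > 122]
parcel=G97: ✗
parcel=G62: ✗
parcel=G36: ✓ → 3500
parcel=G20: ✗
parcel=G89: ✓ → 2883
parcel=G16: ✓ → 1775
parcel=G46: ✗
parcel=G80: ✗
parcel=G38: ✓ → 421
parcel=G29: ✗
parcel=G68: ✓ → 2418
ground_sum = 3500 + 2883 + 1775 + 421 + 2418 = 10997
—
[air_sum: service = 'air' AND width_cm < 97]
parcel=G97: ✗
parcel=G62: ✓ → 1914
parcel=G36: ✗
parcel=G20: ✗
parcel=G89: ✗
parcel=G16: ✗
parcel=G46: ✗
parcel=G80: ✗
parcel=G38: ✗
parcel=G29: ✗
parcel=G68: ✗
air_sum = 1914
—
[width_cm_sum: width_cm BETWEEN 28 AND 137]
parcel=G97: ✓ → 2085
parcel=G62: ✗
parcel=G36: ✓ → 3500
parcel=G20: ✓ → 2902
parcel=G89: ✗
parcel=G16: ✗
parcel=G46: ✓ → 4407
parcel=G80: ✓ → 4356
parcel=G38: ✗
parcel=G29: ✓ → 3431
parcel=G68: ✗
width_cm_sum = 2085 + 3500 + 2902 + 4407 + 4356 + 3431 = 20681

ground_sum=10997, air_sum=1914, width_cm_sum=20681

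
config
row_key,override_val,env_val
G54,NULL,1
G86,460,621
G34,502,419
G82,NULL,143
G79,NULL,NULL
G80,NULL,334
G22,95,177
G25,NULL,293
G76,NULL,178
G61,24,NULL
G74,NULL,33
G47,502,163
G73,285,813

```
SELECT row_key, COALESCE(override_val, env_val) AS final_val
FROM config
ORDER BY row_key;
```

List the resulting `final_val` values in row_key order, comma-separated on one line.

95, 293, 502, 502, 1, 24, 285, 33, 178, NULL, 334, 143, 460

row_key=G22: override_val=95 → 95
row_key=G25: override_val=NULL, env_val=293 → 293
row_key=G34: override_val=502 → 502
row_key=G47: override_val=502 → 502
row_key=G54: override_val=NULL, env_val=1 → 1
row_key=G61: override_val=24 → 24
row_key=G73: override_val=285 → 285
row_key=G74: override_val=NULL, env_val=33 → 33
row_key=G76: override_val=NULL, env_val=178 → 178
row_key=G79: override_val=NULL, env_val=NULL (all NULL) → NULL
row_key=G80: override_val=NULL, env_val=334 → 334
row_key=G82: override_val=NULL, env_val=143 → 143
row_key=G86: override_val=460 → 460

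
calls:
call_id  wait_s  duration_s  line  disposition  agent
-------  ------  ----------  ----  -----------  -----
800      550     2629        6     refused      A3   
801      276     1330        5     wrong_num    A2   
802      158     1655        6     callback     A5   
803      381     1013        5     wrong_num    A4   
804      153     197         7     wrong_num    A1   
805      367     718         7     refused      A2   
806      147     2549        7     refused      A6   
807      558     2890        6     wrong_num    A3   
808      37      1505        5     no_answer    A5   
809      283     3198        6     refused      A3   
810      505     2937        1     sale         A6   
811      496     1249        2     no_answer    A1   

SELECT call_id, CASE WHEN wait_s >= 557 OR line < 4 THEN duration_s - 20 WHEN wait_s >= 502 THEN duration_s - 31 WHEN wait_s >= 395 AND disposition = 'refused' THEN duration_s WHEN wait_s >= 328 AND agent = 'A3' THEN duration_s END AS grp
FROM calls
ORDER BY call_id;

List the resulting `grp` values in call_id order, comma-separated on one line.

call_id=800: wait_s >= 502 → 2598
call_id=801: (no match → NULL) → NULL
call_id=802: (no match → NULL) → NULL
call_id=803: (no match → NULL) → NULL
call_id=804: (no match → NULL) → NULL
call_id=805: (no match → NULL) → NULL
call_id=806: (no match → NULL) → NULL
call_id=807: wait_s >= 557 OR line < 4 → 2870
call_id=808: (no match → NULL) → NULL
call_id=809: (no match → NULL) → NULL
call_id=810: wait_s >= 557 OR line < 4 → 2917
call_id=811: wait_s >= 557 OR line < 4 → 1229

2598, NULL, NULL, NULL, NULL, NULL, NULL, 2870, NULL, NULL, 2917, 1229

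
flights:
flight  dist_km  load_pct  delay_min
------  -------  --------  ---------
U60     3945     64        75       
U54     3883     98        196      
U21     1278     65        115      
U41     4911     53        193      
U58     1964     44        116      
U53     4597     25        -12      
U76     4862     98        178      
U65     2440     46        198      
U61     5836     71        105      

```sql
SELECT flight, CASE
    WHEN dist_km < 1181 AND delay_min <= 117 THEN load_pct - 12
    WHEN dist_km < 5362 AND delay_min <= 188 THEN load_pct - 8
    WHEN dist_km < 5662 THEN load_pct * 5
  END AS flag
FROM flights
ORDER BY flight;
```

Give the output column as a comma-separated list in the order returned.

57, 265, 17, 490, 36, 56, NULL, 230, 90

flight=U21: dist_km < 5362 AND delay_min <= 188 → 57
flight=U41: dist_km < 5662 → 265
flight=U53: dist_km < 5362 AND delay_min <= 188 → 17
flight=U54: dist_km < 5662 → 490
flight=U58: dist_km < 5362 AND delay_min <= 188 → 36
flight=U60: dist_km < 5362 AND delay_min <= 188 → 56
flight=U61: (no match → NULL) → NULL
flight=U65: dist_km < 5662 → 230
flight=U76: dist_km < 5362 AND delay_min <= 188 → 90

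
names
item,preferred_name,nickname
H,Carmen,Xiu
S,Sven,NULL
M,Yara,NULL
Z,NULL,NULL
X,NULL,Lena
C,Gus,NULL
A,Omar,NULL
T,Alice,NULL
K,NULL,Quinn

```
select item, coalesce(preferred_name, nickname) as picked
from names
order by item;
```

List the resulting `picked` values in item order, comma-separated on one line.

item=A: preferred_name=Omar → Omar
item=C: preferred_name=Gus → Gus
item=H: preferred_name=Carmen → Carmen
item=K: preferred_name=NULL, nickname=Quinn → Quinn
item=M: preferred_name=Yara → Yara
item=S: preferred_name=Sven → Sven
item=T: preferred_name=Alice → Alice
item=X: preferred_name=NULL, nickname=Lena → Lena
item=Z: preferred_name=NULL, nickname=NULL (all NULL) → NULL

Omar, Gus, Carmen, Quinn, Yara, Sven, Alice, Lena, NULL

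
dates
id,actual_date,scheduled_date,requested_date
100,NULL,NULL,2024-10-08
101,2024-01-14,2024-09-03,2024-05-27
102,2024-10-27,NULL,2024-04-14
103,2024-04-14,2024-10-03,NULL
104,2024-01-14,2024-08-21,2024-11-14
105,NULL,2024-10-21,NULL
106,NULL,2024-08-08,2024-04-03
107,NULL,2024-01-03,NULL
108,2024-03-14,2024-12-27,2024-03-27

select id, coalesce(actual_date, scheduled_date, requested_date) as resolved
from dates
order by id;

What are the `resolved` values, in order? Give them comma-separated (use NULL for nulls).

id=100: actual_date=NULL, scheduled_date=NULL, requested_date=2024-10-08 → 2024-10-08
id=101: actual_date=2024-01-14 → 2024-01-14
id=102: actual_date=2024-10-27 → 2024-10-27
id=103: actual_date=2024-04-14 → 2024-04-14
id=104: actual_date=2024-01-14 → 2024-01-14
id=105: actual_date=NULL, scheduled_date=2024-10-21 → 2024-10-21
id=106: actual_date=NULL, scheduled_date=2024-08-08 → 2024-08-08
id=107: actual_date=NULL, scheduled_date=2024-01-03 → 2024-01-03
id=108: actual_date=2024-03-14 → 2024-03-14

2024-10-08, 2024-01-14, 2024-10-27, 2024-04-14, 2024-01-14, 2024-10-21, 2024-08-08, 2024-01-03, 2024-03-14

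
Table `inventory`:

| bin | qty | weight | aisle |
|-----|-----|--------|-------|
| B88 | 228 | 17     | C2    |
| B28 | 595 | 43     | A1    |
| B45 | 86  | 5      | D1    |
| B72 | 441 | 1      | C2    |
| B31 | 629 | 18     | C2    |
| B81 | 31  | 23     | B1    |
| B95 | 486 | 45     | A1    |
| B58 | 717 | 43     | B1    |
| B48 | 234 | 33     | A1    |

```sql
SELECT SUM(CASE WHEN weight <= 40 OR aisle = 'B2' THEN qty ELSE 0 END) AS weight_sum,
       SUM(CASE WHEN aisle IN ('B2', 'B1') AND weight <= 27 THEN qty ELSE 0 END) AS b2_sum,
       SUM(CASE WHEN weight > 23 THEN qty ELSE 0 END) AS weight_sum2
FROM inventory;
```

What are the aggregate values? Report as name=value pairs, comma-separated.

weight_sum=1649, b2_sum=31, weight_sum2=2032

[weight_sum: weight <= 40 OR aisle = 'B2']
bin=B88: ✓ → 228
bin=B28: ✗
bin=B45: ✓ → 86
bin=B72: ✓ → 441
bin=B31: ✓ → 629
bin=B81: ✓ → 31
bin=B95: ✗
bin=B58: ✗
bin=B48: ✓ → 234
weight_sum = 228 + 86 + 441 + 629 + 31 + 234 = 1649
—
[b2_sum: aisle IN ('B2', 'B1') AND weight <= 27]
bin=B88: ✗
bin=B28: ✗
bin=B45: ✗
bin=B72: ✗
bin=B31: ✗
bin=B81: ✓ → 31
bin=B95: ✗
bin=B58: ✗
bin=B48: ✗
b2_sum = 31
—
[weight_sum2: weight > 23]
bin=B88: ✗
bin=B28: ✓ → 595
bin=B45: ✗
bin=B72: ✗
bin=B31: ✗
bin=B81: ✗
bin=B95: ✓ → 486
bin=B58: ✓ → 717
bin=B48: ✓ → 234
weight_sum2 = 595 + 486 + 717 + 234 = 2032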